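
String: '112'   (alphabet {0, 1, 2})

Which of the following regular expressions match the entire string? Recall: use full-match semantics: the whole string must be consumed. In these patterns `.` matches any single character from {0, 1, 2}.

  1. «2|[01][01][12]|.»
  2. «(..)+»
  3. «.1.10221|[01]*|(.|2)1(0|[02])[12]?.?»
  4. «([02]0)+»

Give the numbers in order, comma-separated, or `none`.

1, 3

1 → match
2 → no match
3 → match
4 → no match — must end with '0'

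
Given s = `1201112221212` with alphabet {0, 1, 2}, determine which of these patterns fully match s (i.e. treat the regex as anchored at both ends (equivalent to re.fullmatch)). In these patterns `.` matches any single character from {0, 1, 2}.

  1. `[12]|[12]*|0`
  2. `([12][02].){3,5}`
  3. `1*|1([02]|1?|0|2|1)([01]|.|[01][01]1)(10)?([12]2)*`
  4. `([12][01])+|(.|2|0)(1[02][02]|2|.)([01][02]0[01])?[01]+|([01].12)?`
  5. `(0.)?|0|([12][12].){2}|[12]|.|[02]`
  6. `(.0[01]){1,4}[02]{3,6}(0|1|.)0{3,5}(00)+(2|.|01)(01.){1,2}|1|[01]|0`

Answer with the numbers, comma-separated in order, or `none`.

1 → no match
2 → no match
3 → match
4 → no match
5 → no match
6 → no match

3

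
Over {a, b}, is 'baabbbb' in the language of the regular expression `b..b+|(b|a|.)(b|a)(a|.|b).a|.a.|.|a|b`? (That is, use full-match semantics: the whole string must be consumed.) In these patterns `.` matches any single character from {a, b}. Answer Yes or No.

Yes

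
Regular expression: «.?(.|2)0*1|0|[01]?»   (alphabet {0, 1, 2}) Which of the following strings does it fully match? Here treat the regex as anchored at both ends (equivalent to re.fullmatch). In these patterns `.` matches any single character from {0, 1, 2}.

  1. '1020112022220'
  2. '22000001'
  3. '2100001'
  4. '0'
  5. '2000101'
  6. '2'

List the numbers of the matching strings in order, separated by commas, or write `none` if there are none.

1 → no match
2. '22000001' → match
3. '2100001' → match
4. '0' → match
5. '2000101' → no match
6. '2' → no match

2, 3, 4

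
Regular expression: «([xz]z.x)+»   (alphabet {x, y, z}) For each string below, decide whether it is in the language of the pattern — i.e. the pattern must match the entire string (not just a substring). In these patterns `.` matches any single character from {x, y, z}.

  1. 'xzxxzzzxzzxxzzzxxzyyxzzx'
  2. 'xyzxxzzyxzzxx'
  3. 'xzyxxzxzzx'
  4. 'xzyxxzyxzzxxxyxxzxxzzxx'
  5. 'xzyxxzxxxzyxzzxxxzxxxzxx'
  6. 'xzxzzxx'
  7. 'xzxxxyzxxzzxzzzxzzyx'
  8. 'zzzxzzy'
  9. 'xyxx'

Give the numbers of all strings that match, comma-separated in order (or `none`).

5

1 → no match
2 → no match
3 → no match
4 → no match
5 → match
6 → no match
7 → no match
8 → no match — must end with 'x'
9 → no match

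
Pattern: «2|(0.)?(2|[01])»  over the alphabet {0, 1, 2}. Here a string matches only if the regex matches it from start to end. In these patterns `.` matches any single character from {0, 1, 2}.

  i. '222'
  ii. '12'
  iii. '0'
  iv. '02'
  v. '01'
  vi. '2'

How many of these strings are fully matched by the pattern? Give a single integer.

2

i. '222' → no match
ii. '12' → no match
iii. '0' → match
iv. '02' → no match
v. '01' → no match
vi. '2' → match
Total matched: 2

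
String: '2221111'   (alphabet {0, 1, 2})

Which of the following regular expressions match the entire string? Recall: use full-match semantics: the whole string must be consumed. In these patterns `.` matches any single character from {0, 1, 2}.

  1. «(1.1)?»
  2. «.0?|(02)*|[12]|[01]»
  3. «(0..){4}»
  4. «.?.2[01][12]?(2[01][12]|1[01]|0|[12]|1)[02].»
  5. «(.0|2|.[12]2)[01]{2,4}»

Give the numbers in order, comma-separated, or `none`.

5

1 → no match
2 → no match
3 → no match — must start with '0'
4 → no match
5 → match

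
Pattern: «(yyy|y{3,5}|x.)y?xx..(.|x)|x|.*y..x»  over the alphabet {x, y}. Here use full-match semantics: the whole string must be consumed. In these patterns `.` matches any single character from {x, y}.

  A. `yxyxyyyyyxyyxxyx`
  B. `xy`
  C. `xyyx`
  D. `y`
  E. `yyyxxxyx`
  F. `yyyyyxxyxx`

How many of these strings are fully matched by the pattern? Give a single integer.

2

A → no match
B. `xy` → no match
C. `xyyx` → no match
D. `y` → no match
E. `yyyxxxyx` → match
F. `yyyyyxxyxx` → match
Total matched: 2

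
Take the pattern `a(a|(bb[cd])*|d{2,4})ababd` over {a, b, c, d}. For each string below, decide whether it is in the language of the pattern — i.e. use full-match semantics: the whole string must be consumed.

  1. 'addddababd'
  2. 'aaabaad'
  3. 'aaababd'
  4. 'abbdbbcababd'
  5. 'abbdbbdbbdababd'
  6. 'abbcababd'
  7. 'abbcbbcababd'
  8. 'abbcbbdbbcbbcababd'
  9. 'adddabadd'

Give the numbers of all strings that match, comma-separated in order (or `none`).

1 → match
2 → no match — must end with 'ababd'
3 → match
4 → match
5 → match
6 → match
7 → match
8 → match
9 → no match — must end with 'ababd'

1, 3, 4, 5, 6, 7, 8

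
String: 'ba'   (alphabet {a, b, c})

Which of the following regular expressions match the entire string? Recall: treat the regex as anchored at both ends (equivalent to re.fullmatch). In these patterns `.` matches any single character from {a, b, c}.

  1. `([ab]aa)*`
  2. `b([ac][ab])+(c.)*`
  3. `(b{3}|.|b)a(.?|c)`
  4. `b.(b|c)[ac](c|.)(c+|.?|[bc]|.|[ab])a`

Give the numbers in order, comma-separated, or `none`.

3

1 → no match
2 → no match
3 → match
4 → no match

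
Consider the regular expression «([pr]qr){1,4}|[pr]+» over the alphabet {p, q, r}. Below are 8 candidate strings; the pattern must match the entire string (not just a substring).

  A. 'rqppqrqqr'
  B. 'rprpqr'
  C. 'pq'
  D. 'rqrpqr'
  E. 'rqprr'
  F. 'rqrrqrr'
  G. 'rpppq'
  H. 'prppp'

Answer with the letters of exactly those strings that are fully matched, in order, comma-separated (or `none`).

D, H

A → no match
B → no match
C → no match
D → match
E → no match
F → no match
G → no match
H → match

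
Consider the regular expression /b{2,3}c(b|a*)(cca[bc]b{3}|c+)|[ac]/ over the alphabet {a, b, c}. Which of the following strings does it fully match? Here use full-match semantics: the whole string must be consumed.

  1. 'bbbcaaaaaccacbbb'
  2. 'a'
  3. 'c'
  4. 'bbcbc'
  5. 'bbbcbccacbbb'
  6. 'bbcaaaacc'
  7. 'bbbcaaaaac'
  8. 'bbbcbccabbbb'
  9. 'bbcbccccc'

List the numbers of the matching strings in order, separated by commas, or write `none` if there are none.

1, 2, 3, 4, 5, 6, 7, 8, 9

1 → match
2 → match
3 → match
4 → match
5 → match
6 → match
7 → match
8 → match
9 → match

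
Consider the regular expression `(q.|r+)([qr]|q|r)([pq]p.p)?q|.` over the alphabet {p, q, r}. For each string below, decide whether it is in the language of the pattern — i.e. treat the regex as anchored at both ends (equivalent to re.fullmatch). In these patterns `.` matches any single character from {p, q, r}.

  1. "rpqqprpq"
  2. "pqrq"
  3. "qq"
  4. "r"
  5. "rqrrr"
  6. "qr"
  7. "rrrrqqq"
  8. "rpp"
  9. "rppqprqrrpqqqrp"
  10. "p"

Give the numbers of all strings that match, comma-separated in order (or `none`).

1 → no match
2 → no match
3 → no match
4 → match
5 → no match
6 → no match
7 → no match
8 → no match
9 → no match
10 → match

4, 10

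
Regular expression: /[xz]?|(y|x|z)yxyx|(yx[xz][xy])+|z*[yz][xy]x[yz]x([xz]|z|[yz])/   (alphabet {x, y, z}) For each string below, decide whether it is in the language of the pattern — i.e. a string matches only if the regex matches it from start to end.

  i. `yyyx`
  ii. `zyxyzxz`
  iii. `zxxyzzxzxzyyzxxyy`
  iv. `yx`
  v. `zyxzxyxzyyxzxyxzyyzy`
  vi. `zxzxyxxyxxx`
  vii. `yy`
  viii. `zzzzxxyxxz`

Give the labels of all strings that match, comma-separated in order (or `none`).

none

i. `yyyx` → no match
ii. `zyxyzxz` → no match
iii → no match
iv. `yx` → no match
v → no match
vi. `zxzxyxxyxxx` → no match
vii. `yy` → no match
viii. `zzzzxxyxxz` → no match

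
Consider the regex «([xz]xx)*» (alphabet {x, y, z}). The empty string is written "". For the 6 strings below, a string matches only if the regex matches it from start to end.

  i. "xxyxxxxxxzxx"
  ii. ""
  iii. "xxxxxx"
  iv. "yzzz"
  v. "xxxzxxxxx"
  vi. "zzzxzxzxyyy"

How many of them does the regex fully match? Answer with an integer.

i → no match
ii → match
iii → match
iv → no match
v → match
vi → no match
Total matched: 3

3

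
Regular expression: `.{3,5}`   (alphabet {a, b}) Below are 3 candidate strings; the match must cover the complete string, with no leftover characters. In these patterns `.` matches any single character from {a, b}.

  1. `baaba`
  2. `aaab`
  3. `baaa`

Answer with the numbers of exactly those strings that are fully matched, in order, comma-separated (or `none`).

1, 2, 3

1 → match
2 → match
3 → match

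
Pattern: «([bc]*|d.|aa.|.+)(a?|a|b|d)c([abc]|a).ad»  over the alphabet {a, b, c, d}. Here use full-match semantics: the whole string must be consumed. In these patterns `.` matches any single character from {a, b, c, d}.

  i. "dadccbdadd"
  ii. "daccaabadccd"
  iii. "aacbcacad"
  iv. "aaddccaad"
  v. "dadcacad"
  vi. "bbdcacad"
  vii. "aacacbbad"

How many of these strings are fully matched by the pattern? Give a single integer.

i → no match — must end with "ad"
ii → no match — must end with "ad"
iii → match
iv → match
v → match
vi → match
vii → match
Total matched: 5

5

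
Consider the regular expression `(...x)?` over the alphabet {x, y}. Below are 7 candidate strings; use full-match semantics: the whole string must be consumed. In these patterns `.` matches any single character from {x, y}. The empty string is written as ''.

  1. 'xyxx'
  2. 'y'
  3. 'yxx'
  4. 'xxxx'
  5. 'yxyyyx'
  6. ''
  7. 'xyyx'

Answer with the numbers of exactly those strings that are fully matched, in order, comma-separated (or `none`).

1, 4, 6, 7

1. 'xyxx' → match
2. 'y' → no match
3. 'yxx' → no match
4. 'xxxx' → match
5. 'yxyyyx' → no match
6. '' → match
7. 'xyyx' → match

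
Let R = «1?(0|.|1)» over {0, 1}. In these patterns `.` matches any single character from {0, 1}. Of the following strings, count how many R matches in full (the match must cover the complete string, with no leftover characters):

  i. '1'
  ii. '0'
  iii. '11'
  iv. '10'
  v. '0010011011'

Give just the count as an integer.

4

i → match
ii → match
iii → match
iv → match
v → no match
Total matched: 4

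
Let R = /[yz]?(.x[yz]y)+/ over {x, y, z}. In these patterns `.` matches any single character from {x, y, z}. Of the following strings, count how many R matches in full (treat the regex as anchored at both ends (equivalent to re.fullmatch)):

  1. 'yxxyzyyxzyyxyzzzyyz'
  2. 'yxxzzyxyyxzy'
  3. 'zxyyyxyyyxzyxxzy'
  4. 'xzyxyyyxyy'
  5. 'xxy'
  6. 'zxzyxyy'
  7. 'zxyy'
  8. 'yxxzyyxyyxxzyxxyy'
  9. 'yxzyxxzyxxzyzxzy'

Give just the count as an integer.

4

1 → no match — must end with 'y'
2 → no match
3 → match
4 → no match
5 → no match
6 → no match
7 → match
8 → match
9 → match
Total matched: 4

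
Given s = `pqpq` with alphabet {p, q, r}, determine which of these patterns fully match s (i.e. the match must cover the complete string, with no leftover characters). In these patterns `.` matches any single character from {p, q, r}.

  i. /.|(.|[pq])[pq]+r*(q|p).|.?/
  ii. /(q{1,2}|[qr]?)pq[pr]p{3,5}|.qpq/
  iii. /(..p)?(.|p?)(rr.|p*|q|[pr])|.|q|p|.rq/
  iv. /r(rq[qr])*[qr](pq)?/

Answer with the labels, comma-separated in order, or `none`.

i → match
ii → match
iii → match
iv → no match — must start with `r`

i, ii, iii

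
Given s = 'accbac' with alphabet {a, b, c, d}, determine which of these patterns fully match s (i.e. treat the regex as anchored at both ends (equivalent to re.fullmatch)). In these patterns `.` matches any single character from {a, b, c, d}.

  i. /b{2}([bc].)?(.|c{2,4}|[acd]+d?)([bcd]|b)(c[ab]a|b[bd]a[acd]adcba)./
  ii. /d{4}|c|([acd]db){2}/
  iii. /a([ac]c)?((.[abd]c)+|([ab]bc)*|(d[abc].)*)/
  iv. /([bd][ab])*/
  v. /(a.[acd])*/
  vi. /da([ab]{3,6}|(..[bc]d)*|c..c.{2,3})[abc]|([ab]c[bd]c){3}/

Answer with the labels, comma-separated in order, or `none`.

i → no match — must start with 'b'
ii → no match
iii → match
iv → no match
v → no match
vi → no match

iii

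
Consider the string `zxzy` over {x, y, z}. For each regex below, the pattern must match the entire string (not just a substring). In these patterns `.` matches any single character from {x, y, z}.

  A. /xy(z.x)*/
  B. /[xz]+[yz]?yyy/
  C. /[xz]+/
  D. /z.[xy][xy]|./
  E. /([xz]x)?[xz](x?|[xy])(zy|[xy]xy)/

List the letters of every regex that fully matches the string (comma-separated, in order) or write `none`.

A → no match — must start with `xy`
B → no match — must end with `yyy`
C → no match
D → no match
E → match

E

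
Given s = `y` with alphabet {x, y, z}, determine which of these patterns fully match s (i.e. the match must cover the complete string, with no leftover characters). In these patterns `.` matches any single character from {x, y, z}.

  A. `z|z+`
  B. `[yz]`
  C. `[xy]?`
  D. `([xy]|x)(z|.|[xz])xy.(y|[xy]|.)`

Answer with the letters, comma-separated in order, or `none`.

B, C

A → no match — must start with `z`
B → match
C → match
D → no match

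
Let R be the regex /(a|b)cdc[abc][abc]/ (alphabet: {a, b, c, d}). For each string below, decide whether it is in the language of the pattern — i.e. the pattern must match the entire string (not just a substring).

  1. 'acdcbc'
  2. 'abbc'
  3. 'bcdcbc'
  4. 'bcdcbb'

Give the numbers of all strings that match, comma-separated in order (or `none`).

1 → match
2 → no match
3 → match
4 → match

1, 3, 4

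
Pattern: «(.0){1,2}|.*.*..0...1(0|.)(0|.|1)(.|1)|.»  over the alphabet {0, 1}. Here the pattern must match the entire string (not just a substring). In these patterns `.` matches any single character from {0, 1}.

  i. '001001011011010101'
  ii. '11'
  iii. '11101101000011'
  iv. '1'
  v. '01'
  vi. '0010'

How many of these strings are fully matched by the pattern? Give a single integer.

2

i → no match
ii → no match
iii → no match
iv → match
v → no match
vi → match
Total matched: 2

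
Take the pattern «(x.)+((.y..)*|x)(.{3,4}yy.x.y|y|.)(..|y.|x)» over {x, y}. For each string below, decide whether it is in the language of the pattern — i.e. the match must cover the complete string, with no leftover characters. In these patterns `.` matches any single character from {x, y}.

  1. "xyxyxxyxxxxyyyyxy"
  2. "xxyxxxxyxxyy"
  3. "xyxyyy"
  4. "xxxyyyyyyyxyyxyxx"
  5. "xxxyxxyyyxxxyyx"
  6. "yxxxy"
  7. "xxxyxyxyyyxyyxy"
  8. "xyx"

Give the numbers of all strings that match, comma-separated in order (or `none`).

3, 4, 5, 7

1 → no match
2. "xxyxxxxyxxyy" → no match
3. "xyxyyy" → match
4 → match
5 → match
6. "yxxxy" → no match — must start with "x"
7 → match
8. "xyx" → no match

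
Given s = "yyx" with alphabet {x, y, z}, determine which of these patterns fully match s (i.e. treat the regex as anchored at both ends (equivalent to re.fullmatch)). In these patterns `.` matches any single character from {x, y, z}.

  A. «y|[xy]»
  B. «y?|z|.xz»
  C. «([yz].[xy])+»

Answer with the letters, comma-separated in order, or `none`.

C

A → no match
B → no match
C → match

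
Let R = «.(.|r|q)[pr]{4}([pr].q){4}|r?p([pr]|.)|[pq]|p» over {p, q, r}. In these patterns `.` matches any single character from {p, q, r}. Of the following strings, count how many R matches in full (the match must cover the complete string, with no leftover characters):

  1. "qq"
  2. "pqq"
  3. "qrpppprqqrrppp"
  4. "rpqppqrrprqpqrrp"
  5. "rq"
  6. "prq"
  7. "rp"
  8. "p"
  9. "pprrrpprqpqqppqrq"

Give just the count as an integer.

1

1 → no match
2 → no match
3 → no match
4 → no match
5 → no match
6 → no match
7 → no match
8 → match
9 → no match
Total matched: 1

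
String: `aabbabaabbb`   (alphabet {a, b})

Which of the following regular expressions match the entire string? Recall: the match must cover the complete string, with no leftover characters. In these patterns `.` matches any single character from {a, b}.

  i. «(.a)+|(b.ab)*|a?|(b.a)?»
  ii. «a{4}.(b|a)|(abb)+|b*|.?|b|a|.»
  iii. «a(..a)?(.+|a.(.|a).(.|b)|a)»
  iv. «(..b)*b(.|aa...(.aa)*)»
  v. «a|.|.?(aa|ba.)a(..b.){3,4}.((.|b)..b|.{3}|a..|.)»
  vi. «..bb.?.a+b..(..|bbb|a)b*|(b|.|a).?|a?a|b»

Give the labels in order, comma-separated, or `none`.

i → no match
ii → no match
iii → match
iv → match
v → no match
vi → no match

iii, iv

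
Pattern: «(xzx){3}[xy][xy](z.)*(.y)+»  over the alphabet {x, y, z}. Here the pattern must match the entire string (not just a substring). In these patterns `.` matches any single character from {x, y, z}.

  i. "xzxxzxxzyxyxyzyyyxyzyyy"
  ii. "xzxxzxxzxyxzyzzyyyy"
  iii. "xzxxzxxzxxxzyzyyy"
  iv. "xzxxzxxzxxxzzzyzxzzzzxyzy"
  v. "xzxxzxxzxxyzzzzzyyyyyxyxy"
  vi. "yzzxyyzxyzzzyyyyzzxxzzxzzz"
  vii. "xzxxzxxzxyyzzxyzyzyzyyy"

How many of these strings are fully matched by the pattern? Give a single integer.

i → no match
ii → match
iii → match
iv → match
v → match
vi → no match — must start with "xzx"
vii → match
Total matched: 5

5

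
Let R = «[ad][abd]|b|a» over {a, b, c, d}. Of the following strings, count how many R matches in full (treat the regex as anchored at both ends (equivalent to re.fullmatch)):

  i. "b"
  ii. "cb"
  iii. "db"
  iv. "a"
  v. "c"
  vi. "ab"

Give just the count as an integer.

i → match
ii → no match
iii → match
iv → match
v → no match
vi → match
Total matched: 4

4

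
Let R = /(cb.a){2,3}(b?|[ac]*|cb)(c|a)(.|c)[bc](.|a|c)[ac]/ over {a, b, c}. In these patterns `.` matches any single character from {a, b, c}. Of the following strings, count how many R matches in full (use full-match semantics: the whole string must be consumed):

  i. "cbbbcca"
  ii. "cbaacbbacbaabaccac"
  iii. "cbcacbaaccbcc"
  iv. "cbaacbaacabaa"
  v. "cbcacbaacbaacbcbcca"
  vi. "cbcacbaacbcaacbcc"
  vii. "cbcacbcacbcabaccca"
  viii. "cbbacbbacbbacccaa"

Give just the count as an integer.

i. "cbbbcca" → no match
ii → match
iii → match
iv → match
v → match
vi → match
vii → match
viii → match
Total matched: 7

7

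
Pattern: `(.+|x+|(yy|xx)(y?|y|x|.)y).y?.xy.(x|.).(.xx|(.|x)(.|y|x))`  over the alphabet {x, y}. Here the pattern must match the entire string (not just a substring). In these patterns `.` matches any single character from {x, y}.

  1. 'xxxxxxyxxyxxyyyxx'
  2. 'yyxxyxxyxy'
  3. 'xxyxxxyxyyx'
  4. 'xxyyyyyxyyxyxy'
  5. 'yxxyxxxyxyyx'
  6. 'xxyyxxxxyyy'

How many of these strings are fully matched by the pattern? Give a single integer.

2

1 → no match
2. 'yyxxyxxyxy' → match
3. 'xxyxxxyxyyx' → no match
4 → match
5. 'yxxyxxxyxyyx' → no match
6. 'xxyyxxxxyyy' → no match
Total matched: 2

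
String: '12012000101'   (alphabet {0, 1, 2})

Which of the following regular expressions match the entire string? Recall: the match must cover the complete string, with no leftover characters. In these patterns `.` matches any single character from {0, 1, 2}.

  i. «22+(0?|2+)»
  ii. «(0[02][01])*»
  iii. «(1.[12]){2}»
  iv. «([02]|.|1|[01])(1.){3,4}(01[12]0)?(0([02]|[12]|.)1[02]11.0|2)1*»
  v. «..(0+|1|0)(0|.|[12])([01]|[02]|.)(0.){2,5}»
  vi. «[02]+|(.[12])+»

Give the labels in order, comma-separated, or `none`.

v

i → no match — must start with '22'
ii → no match
iii → no match
iv → no match
v → match
vi → no match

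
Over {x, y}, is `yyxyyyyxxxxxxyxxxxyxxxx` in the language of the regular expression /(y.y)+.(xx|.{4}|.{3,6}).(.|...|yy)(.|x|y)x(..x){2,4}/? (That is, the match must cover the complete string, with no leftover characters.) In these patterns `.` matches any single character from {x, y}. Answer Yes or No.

No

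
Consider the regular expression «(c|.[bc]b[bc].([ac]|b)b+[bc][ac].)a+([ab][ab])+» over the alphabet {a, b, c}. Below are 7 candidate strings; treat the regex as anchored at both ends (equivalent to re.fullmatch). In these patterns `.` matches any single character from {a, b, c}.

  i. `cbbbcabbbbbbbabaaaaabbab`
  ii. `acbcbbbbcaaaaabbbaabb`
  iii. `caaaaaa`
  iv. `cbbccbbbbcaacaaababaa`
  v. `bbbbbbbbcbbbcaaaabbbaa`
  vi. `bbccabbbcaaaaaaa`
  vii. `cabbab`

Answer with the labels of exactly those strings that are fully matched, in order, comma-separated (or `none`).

i, ii, iii, vii

i → match
ii → match
iii → match
iv → no match
v → no match
vi → no match
vii → match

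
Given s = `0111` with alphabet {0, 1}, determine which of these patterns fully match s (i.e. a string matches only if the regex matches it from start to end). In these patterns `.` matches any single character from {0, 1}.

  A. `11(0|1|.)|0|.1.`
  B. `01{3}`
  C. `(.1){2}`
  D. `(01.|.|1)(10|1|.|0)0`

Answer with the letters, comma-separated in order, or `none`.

B, C

A → no match
B → match
C → match
D → no match — must end with `0`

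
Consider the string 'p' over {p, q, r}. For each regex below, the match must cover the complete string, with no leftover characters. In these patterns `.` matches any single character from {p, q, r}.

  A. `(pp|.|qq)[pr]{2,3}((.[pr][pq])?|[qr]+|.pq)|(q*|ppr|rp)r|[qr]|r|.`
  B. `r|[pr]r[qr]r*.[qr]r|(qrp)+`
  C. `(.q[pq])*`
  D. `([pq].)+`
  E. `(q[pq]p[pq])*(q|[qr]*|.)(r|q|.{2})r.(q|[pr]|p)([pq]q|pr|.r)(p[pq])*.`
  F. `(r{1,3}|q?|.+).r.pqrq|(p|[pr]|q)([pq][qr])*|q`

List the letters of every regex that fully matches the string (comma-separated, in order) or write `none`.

A → match
B → no match
C → no match
D → no match
E → no match
F → match

A, F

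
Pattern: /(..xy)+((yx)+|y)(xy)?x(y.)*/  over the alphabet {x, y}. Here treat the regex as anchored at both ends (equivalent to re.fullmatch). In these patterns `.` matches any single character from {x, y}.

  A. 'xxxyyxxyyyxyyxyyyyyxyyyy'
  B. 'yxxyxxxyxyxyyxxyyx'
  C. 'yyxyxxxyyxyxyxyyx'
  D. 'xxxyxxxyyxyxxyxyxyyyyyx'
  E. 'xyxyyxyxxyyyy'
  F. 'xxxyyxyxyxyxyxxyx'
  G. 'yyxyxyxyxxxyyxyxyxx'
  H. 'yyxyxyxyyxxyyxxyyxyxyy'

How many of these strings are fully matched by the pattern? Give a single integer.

7

A → match
B → match
C → no match
D → match
E → match
F → match
G → match
H → match
Total matched: 7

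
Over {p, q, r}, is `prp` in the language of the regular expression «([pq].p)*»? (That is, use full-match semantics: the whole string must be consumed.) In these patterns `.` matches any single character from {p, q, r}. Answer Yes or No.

Yes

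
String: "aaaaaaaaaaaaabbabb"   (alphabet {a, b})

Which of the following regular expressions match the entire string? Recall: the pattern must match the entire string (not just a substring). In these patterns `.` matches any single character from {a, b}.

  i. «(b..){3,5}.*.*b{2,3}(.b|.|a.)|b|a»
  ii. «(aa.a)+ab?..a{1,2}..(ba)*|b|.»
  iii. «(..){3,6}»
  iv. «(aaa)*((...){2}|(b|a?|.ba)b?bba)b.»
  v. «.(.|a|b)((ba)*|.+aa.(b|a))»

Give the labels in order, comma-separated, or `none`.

i → no match
ii → match
iii → no match
iv → match
v → no match

ii, iv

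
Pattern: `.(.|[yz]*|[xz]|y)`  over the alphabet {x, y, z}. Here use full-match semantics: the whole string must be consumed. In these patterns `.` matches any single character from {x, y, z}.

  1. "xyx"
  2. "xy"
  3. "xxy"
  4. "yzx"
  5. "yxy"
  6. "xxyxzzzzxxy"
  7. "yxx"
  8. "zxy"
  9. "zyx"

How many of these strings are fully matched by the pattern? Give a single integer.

1 → no match
2 → match
3 → no match
4 → no match
5 → no match
6 → no match
7 → no match
8 → no match
9 → no match
Total matched: 1

1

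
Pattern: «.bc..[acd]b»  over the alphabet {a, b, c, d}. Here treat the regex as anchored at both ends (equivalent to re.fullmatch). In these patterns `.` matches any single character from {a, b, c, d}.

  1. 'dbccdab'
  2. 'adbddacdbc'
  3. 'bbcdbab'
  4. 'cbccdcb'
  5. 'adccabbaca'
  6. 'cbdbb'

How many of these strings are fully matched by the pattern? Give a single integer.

1 → match
2 → no match — must end with 'b'
3 → match
4 → match
5 → no match — must end with 'b'
6 → no match
Total matched: 3

3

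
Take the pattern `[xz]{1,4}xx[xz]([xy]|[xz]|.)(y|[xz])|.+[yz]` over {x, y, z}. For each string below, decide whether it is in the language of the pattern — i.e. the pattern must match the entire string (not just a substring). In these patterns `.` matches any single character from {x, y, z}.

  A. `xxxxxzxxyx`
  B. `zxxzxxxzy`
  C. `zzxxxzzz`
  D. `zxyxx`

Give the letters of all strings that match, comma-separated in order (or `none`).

A. `xxxxxzxxyx` → no match
B. `zxxzxxxzy` → match
C. `zzxxxzzz` → match
D. `zxyxx` → no match

B, C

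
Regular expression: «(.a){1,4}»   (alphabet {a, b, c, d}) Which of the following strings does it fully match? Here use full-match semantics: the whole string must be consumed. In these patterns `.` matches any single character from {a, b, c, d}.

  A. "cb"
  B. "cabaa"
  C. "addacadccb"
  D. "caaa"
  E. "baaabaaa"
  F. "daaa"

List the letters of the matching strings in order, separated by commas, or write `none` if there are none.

A → no match — must end with "a"
B → no match
C → no match — must end with "a"
D → match
E → match
F → match

D, E, F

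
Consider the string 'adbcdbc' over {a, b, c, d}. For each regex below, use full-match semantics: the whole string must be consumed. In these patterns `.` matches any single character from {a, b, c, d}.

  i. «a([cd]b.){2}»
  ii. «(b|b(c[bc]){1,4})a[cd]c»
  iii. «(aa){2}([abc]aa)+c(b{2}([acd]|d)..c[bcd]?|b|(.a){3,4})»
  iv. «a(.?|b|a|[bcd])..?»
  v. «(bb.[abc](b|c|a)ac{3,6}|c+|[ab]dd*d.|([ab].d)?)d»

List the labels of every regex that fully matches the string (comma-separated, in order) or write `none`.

i → match
ii → no match
iii → no match — must start with 'aa'
iv → no match
v → no match — must end with 'd'

i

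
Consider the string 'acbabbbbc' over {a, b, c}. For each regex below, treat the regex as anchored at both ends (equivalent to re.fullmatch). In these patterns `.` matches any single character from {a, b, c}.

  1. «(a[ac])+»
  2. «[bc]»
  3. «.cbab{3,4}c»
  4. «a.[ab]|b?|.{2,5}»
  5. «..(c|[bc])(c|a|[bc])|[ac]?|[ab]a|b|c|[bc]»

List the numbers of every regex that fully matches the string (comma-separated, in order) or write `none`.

1 → no match
2 → no match
3 → match
4 → no match
5 → no match

3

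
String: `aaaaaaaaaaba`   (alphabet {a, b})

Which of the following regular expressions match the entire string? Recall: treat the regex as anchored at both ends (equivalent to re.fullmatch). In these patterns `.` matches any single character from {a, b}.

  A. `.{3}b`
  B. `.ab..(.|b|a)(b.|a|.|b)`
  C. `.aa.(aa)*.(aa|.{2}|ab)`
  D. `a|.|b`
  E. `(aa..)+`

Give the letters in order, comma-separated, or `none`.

A → no match — must end with `b`
B → no match
C → no match
D → no match
E → match

E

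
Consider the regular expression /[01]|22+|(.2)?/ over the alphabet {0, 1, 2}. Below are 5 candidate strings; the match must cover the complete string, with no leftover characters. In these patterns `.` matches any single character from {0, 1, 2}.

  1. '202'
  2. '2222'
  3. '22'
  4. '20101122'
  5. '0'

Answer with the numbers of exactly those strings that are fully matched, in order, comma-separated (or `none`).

2, 3, 5

1 → no match
2 → match
3 → match
4 → no match
5 → match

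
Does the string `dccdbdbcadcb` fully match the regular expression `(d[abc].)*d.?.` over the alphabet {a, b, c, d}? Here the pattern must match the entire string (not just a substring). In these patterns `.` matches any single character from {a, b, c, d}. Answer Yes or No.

No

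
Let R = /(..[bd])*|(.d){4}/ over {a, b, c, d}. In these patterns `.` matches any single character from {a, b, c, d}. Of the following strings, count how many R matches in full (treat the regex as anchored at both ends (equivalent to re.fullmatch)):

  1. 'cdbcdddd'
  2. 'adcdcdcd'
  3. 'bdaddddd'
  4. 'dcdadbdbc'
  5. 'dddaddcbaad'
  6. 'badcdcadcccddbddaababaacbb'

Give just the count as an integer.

2

1 → no match
2 → match
3 → match
4 → no match
5 → no match
6 → no match
Total matched: 2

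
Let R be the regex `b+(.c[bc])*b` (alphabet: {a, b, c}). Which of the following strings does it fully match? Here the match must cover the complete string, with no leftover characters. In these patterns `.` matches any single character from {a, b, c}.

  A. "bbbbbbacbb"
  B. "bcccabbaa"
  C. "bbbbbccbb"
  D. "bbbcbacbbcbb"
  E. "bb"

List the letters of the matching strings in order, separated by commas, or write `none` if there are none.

A → match
B → no match — must end with "b"
C → match
D → match
E → match

A, C, D, E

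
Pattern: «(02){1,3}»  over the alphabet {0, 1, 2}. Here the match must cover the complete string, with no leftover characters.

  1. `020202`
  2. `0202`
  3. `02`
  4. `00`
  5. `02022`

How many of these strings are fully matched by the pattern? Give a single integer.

1 → match
2 → match
3 → match
4 → no match — must start with `02`
5 → no match — must end with `02`
Total matched: 3

3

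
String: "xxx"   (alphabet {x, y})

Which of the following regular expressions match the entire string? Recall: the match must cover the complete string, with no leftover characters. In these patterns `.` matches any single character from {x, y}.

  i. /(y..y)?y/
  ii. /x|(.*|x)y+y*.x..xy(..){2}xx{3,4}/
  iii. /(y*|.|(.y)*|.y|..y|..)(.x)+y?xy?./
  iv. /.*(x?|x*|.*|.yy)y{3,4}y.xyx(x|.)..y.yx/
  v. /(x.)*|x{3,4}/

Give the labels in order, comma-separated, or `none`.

i → no match — must end with "y"
ii → no match
iii → no match
iv → no match — must end with "yx"
v → match

v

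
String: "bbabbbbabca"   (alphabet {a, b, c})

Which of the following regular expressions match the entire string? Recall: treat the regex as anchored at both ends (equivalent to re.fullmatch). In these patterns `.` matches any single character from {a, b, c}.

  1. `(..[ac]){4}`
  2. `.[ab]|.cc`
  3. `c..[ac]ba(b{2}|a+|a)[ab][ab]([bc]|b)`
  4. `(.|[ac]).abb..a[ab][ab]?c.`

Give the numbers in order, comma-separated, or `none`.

1 → no match
2 → no match
3 → no match — must start with "c"
4 → match

4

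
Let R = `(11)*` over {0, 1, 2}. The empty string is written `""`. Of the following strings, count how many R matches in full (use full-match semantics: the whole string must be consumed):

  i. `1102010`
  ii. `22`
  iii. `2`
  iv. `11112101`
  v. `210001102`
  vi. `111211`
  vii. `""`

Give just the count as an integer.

i → no match
ii → no match
iii → no match
iv → no match
v → no match
vi → no match
vii → match
Total matched: 1

1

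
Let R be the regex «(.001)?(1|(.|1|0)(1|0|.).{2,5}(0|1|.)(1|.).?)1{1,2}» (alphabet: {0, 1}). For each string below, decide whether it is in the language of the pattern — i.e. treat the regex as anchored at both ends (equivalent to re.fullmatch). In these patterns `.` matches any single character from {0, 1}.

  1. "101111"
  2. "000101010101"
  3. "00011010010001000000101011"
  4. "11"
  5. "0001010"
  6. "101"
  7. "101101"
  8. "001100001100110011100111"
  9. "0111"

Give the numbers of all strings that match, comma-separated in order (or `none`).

1 → no match
2 → match
3 → no match
4 → match
5 → no match — must end with "1"
6 → no match
7 → no match
8 → no match
9 → no match

2, 4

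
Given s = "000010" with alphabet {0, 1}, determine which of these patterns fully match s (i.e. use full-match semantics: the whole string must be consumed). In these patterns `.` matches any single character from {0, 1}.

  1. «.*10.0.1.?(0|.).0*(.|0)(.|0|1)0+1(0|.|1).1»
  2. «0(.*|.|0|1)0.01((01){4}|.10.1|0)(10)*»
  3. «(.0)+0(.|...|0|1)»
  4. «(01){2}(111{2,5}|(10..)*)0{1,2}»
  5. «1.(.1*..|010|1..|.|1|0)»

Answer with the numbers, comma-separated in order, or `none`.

1 → no match — must end with "1"
2 → match
3 → match
4 → no match — must start with "01"
5 → no match — must start with "1"

2, 3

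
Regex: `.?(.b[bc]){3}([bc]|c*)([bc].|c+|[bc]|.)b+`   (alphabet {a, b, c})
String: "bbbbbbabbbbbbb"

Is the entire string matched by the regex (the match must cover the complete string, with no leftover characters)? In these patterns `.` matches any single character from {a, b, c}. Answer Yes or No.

Yes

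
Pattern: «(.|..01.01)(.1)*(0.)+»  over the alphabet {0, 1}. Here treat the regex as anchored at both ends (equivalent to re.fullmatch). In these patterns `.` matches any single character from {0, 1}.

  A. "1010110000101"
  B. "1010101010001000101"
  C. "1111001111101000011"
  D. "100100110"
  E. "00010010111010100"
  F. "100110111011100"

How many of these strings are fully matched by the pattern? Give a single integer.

3

A → no match
B → match
C → no match
D → no match
E → match
F → match
Total matched: 3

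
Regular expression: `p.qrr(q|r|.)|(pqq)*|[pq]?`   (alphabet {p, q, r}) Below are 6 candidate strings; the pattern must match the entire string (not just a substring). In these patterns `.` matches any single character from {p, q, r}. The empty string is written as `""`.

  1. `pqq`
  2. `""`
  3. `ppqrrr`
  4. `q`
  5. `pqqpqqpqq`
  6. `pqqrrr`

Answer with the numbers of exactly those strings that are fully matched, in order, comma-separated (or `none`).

1, 2, 3, 4, 5, 6

1 → match
2 → match
3 → match
4 → match
5 → match
6 → match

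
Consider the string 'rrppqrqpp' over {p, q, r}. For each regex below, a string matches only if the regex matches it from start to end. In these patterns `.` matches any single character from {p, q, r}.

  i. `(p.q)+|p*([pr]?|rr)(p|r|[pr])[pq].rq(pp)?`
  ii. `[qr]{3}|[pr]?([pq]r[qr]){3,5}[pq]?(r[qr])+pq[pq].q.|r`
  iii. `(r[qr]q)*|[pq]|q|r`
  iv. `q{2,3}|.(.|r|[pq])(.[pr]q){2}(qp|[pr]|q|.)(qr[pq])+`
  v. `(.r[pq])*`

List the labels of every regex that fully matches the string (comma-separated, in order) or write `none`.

i → match
ii → no match
iii → no match
iv → no match
v → no match

i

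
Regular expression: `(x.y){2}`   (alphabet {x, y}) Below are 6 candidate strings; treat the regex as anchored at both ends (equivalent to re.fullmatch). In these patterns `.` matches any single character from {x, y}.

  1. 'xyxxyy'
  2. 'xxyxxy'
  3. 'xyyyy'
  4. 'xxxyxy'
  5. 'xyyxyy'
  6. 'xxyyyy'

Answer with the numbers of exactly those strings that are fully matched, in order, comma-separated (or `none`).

2, 5

1 → no match
2 → match
3 → no match
4 → no match
5 → match
6 → no match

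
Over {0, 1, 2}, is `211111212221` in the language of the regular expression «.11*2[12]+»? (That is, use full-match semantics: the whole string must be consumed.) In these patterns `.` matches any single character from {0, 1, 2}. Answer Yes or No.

Yes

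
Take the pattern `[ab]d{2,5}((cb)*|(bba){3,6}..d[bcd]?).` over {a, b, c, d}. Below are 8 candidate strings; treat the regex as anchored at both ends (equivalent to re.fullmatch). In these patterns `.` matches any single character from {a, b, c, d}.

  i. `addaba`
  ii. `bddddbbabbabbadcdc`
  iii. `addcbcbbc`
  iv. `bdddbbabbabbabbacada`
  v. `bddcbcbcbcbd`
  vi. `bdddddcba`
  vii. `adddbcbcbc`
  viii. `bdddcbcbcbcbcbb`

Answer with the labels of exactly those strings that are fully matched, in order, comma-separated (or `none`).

ii, iv, v, vi, viii

i → no match
ii → match
iii → no match
iv → match
v → match
vi → match
vii → no match
viii → match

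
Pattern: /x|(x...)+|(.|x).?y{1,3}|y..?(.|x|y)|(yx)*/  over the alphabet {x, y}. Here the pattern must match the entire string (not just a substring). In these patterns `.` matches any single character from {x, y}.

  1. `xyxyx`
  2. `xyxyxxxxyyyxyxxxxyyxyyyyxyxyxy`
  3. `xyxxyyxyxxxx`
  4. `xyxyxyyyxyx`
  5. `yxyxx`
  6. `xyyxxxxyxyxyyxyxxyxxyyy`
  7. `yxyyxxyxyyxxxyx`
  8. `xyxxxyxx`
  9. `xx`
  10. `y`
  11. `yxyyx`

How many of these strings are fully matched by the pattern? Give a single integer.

1 → no match
2 → no match
3 → no match
4 → no match
5 → no match
6 → no match
7 → no match
8 → match
9 → no match
10 → no match
11 → no match
Total matched: 1

1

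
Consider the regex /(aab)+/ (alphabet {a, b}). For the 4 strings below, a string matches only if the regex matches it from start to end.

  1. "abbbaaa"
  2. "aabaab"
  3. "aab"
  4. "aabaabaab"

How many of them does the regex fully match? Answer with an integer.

3

1 → no match — must start with "aab"
2 → match
3 → match
4 → match
Total matched: 3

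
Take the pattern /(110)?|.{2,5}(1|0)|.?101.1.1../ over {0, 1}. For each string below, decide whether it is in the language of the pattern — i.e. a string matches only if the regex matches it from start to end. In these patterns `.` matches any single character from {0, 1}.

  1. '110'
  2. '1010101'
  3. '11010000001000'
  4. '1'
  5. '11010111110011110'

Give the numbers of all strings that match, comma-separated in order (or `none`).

1

1 → match
2 → no match
3 → no match
4 → no match
5 → no match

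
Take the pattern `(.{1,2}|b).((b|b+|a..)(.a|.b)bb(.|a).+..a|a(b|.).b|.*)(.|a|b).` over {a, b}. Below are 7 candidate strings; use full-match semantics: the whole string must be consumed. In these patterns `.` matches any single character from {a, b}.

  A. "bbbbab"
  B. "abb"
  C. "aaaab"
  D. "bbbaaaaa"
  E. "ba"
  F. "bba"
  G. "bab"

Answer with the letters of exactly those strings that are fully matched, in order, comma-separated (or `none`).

A. "bbbbab" → match
B. "abb" → no match
C. "aaaab" → match
D. "bbbaaaaa" → match
E. "ba" → no match
F. "bba" → no match
G. "bab" → no match

A, C, D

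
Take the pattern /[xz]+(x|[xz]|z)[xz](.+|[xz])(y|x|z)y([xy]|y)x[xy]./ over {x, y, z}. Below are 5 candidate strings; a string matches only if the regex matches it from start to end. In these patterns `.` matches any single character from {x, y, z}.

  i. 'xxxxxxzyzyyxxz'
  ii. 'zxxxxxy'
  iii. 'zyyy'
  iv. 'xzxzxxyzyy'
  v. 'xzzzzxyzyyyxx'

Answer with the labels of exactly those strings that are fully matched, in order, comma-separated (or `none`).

i → match
ii. 'zxxxxxy' → no match
iii. 'zyyy' → no match
iv. 'xzxzxxyzyy' → no match
v → no match

i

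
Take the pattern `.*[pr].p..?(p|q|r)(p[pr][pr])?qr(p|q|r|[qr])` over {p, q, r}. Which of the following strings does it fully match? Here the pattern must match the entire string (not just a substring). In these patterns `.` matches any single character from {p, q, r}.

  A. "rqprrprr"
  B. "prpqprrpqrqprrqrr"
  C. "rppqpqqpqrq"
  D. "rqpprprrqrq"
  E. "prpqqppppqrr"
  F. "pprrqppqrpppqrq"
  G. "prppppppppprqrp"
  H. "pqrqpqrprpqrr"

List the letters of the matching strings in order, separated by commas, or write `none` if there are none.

B, C, D, E, F, G, H

A → no match
B → match
C → match
D → match
E → match
F → match
G → match
H → match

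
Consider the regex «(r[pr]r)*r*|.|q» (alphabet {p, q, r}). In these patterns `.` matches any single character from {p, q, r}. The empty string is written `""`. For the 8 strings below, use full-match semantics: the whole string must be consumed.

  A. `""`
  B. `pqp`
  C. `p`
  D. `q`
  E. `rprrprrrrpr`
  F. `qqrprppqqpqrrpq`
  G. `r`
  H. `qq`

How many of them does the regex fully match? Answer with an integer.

A → match
B → no match
C → match
D → match
E → no match
F → no match
G → match
H → no match
Total matched: 4

4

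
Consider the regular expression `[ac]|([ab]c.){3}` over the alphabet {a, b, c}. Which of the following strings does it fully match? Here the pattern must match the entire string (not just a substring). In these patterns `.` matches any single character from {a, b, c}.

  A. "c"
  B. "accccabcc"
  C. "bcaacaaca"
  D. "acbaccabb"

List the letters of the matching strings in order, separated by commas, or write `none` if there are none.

A, C

A → match
B → no match
C → match
D → no match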